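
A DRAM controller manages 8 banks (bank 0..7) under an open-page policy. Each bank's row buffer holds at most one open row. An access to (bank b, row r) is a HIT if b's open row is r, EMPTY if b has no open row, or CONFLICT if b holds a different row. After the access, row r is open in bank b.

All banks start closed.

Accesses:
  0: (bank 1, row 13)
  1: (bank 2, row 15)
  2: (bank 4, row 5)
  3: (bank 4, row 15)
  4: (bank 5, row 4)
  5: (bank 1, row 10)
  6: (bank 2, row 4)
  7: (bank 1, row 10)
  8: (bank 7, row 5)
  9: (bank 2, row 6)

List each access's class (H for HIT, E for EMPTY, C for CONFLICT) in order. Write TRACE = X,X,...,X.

#0 (1,13) E
#1 (2,15) E
#2 (4,5) E
#3 (4,15) C  (was 5)
#4 (5,4) E
#5 (1,10) C  (was 13)
#6 (2,4) C  (was 15)
#7 (1,10) H  (was 10)
#8 (7,5) E
#9 (2,6) C  (was 4)

TRACE = E,E,E,C,E,C,C,H,E,C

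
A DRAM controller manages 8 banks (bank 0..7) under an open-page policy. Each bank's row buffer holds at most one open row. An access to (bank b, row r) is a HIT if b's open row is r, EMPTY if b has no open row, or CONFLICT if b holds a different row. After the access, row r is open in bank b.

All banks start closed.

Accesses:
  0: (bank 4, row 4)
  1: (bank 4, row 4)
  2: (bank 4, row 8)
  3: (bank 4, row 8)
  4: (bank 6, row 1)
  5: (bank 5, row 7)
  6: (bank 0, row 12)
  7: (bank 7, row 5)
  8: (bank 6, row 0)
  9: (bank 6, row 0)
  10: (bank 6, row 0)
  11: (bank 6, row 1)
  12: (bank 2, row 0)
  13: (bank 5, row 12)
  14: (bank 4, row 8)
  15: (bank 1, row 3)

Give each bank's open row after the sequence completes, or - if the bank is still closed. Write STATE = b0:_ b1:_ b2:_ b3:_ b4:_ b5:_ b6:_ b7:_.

#0 (4,4) E
#1 (4,4) H  (was 4)
#2 (4,8) C  (was 4)
#3 (4,8) H  (was 8)
#4 (6,1) E
#5 (5,7) E
#6 (0,12) E
#7 (7,5) E
#8 (6,0) C  (was 1)
#9 (6,0) H  (was 0)
#10 (6,0) H  (was 0)
#11 (6,1) C  (was 0)
#12 (2,0) E
#13 (5,12) C  (was 7)
#14 (4,8) H  (was 8)
#15 (1,3) E

STATE = b0:12 b1:3 b2:0 b3:- b4:8 b5:12 b6:1 b7:5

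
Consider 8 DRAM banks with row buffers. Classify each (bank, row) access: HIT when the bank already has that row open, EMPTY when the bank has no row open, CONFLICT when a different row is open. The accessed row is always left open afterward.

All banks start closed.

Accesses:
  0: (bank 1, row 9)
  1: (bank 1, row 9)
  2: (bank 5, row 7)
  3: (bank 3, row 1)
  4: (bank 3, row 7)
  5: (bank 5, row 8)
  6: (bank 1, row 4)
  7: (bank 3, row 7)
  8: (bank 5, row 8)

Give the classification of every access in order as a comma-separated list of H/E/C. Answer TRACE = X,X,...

TRACE = E,H,E,E,C,C,C,H,H

#0 (1,9) E
#1 (1,9) H  (was 9)
#2 (5,7) E
#3 (3,1) E
#4 (3,7) C  (was 1)
#5 (5,8) C  (was 7)
#6 (1,4) C  (was 9)
#7 (3,7) H  (was 7)
#8 (5,8) H  (was 8)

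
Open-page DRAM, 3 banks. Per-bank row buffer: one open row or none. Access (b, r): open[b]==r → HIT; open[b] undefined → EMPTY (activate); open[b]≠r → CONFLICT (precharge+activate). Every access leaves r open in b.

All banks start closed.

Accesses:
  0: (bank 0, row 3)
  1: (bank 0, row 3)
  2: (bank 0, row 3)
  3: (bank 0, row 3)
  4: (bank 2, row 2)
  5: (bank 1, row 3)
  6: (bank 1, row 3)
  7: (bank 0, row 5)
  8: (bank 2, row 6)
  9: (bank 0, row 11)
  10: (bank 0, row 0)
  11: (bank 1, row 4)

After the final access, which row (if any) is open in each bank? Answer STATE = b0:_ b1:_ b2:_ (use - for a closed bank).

STATE = b0:0 b1:4 b2:6

  [0] b0 r3: no row ⇒ E
  [1] b0 r3: had r3 ⇒ H
  [2] b0 r3: had r3 ⇒ H
  [3] b0 r3: had r3 ⇒ H
  [4] b2 r2: no row ⇒ E
  [5] b1 r3: no row ⇒ E
  [6] b1 r3: had r3 ⇒ H
  [7] b0 r5: had r3 ⇒ C
  [8] b2 r6: had r2 ⇒ C
  [9] b0 r11: had r5 ⇒ C
  [10] b0 r0: had r11 ⇒ C
  [11] b1 r4: had r3 ⇒ C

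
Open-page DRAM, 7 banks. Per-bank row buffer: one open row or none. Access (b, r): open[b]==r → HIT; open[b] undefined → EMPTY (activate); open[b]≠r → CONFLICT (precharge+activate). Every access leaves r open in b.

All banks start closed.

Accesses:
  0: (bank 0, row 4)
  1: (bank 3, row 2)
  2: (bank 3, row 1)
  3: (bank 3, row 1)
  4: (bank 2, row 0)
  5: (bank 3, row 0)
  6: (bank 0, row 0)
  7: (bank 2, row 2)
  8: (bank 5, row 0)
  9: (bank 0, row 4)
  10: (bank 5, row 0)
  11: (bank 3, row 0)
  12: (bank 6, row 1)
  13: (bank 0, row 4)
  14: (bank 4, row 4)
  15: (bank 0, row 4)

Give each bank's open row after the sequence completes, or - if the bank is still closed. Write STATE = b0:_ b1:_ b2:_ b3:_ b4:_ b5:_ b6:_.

#0 (0,4) E
#1 (3,2) E
#2 (3,1) C  (was 2)
#3 (3,1) H  (was 1)
#4 (2,0) E
#5 (3,0) C  (was 1)
#6 (0,0) C  (was 4)
#7 (2,2) C  (was 0)
#8 (5,0) E
#9 (0,4) C  (was 0)
#10 (5,0) H  (was 0)
#11 (3,0) H  (was 0)
#12 (6,1) E
#13 (0,4) H  (was 4)
#14 (4,4) E
#15 (0,4) H  (was 4)

STATE = b0:4 b1:- b2:2 b3:0 b4:4 b5:0 b6:1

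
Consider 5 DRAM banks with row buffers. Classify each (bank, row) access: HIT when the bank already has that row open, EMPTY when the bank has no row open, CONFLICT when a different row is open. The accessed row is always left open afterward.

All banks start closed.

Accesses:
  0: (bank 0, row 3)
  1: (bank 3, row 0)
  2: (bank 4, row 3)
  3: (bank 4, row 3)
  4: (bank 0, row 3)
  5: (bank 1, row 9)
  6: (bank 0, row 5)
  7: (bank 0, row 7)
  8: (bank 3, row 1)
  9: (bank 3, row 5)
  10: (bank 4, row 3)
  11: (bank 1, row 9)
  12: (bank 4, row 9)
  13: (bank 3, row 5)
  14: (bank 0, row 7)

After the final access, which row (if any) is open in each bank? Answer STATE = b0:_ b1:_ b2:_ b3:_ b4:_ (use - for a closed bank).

STATE = b0:7 b1:9 b2:- b3:5 b4:9

0: bank 0 row 3 — prev None → EMPTY
1: bank 3 row 0 — prev None → EMPTY
2: bank 4 row 3 — prev None → EMPTY
3: bank 4 row 3 — prev 3 → HIT
4: bank 0 row 3 — prev 3 → HIT
5: bank 1 row 9 — prev None → EMPTY
6: bank 0 row 5 — prev 3 → CONFLICT
7: bank 0 row 7 — prev 5 → CONFLICT
8: bank 3 row 1 — prev 0 → CONFLICT
9: bank 3 row 5 — prev 1 → CONFLICT
10: bank 4 row 3 — prev 3 → HIT
11: bank 1 row 9 — prev 9 → HIT
12: bank 4 row 9 — prev 3 → CONFLICT
13: bank 3 row 5 — prev 5 → HIT
14: bank 0 row 7 — prev 7 → HIT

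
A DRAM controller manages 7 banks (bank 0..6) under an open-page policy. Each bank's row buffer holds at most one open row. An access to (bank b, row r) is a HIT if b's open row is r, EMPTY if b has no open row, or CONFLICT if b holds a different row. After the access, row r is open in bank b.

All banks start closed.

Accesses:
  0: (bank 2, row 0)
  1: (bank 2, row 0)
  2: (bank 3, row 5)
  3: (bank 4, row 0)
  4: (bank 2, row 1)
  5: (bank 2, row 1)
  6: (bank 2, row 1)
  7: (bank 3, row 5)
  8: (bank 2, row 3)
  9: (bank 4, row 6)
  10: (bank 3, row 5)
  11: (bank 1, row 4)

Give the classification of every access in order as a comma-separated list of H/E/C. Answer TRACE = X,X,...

TRACE = E,H,E,E,C,H,H,H,C,C,H,E

0: bank 2 row 0 — prev None → EMPTY
1: bank 2 row 0 — prev 0 → HIT
2: bank 3 row 5 — prev None → EMPTY
3: bank 4 row 0 — prev None → EMPTY
4: bank 2 row 1 — prev 0 → CONFLICT
5: bank 2 row 1 — prev 1 → HIT
6: bank 2 row 1 — prev 1 → HIT
7: bank 3 row 5 — prev 5 → HIT
8: bank 2 row 3 — prev 1 → CONFLICT
9: bank 4 row 6 — prev 0 → CONFLICT
10: bank 3 row 5 — prev 5 → HIT
11: bank 1 row 4 — prev None → EMPTY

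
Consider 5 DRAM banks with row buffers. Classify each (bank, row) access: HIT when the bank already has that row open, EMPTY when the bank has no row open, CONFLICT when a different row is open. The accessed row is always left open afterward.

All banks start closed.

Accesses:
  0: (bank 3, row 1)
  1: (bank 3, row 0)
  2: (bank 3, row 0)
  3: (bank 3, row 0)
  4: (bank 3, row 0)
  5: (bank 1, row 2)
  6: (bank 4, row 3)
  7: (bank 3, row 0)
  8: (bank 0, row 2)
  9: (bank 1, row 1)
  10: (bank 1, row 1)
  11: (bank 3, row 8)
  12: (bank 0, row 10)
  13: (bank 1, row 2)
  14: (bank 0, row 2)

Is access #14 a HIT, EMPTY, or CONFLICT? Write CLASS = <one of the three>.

  [0] b3 r1: no row ⇒ E
  [1] b3 r0: had r1 ⇒ C
  [2] b3 r0: had r0 ⇒ H
  [3] b3 r0: had r0 ⇒ H
  [4] b3 r0: had r0 ⇒ H
  [5] b1 r2: no row ⇒ E
  [6] b4 r3: no row ⇒ E
  [7] b3 r0: had r0 ⇒ H
  [8] b0 r2: no row ⇒ E
  [9] b1 r1: had r2 ⇒ C
  [10] b1 r1: had r1 ⇒ H
  [11] b3 r8: had r0 ⇒ C
  [12] b0 r10: had r2 ⇒ C
  [13] b1 r2: had r1 ⇒ C
  [14] b0 r2: had r10 ⇒ C

CLASS = CONFLICT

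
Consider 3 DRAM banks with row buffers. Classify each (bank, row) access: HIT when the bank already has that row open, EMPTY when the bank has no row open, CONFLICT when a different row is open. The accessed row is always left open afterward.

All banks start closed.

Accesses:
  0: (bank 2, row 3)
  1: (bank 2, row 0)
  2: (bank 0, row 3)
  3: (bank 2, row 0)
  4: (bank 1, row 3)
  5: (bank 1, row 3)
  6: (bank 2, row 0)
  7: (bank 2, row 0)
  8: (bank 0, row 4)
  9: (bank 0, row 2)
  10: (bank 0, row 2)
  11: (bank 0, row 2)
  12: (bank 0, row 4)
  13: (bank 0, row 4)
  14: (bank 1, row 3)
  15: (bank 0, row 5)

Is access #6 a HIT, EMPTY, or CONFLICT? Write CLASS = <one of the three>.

  [0] b2 r3: no row ⇒ E
  [1] b2 r0: had r3 ⇒ C
  [2] b0 r3: no row ⇒ E
  [3] b2 r0: had r0 ⇒ H
  [4] b1 r3: no row ⇒ E
  [5] b1 r3: had r3 ⇒ H
  [6] b2 r0: had r0 ⇒ H
  [7] b2 r0: had r0 ⇒ H
  [8] b0 r4: had r3 ⇒ C
  [9] b0 r2: had r4 ⇒ C
  [10] b0 r2: had r2 ⇒ H
  [11] b0 r2: had r2 ⇒ H
  [12] b0 r4: had r2 ⇒ C
  [13] b0 r4: had r4 ⇒ H
  [14] b1 r3: had r3 ⇒ H
  [15] b0 r5: had r4 ⇒ C

CLASS = HIT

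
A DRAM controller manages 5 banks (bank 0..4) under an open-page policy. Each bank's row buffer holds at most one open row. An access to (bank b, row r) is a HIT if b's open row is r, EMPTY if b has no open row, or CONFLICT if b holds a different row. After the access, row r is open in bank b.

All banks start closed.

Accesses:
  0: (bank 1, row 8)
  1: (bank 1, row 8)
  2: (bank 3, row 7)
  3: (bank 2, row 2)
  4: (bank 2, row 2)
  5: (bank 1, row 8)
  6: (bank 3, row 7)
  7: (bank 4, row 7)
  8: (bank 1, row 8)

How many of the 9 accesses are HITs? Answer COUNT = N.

COUNT = 5

0: bank 1 row 8 — prev None → EMPTY
1: bank 1 row 8 — prev 8 → HIT
2: bank 3 row 7 — prev None → EMPTY
3: bank 2 row 2 — prev None → EMPTY
4: bank 2 row 2 — prev 2 → HIT
5: bank 1 row 8 — prev 8 → HIT
6: bank 3 row 7 — prev 7 → HIT
7: bank 4 row 7 — prev None → EMPTY
8: bank 1 row 8 — prev 8 → HIT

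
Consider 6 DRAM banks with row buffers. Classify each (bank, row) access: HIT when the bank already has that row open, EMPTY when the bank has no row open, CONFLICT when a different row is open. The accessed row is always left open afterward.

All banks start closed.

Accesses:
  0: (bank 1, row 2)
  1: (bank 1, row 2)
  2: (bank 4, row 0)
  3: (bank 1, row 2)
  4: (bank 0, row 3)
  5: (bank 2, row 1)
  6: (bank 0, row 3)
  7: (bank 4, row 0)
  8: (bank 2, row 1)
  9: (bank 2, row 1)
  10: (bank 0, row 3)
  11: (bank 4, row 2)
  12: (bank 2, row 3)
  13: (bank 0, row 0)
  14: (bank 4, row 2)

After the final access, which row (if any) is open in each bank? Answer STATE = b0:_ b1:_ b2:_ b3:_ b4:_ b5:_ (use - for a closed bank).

STATE = b0:0 b1:2 b2:3 b3:- b4:2 b5:-

  [0] b1 r2: no row ⇒ E
  [1] b1 r2: had r2 ⇒ H
  [2] b4 r0: no row ⇒ E
  [3] b1 r2: had r2 ⇒ H
  [4] b0 r3: no row ⇒ E
  [5] b2 r1: no row ⇒ E
  [6] b0 r3: had r3 ⇒ H
  [7] b4 r0: had r0 ⇒ H
  [8] b2 r1: had r1 ⇒ H
  [9] b2 r1: had r1 ⇒ H
  [10] b0 r3: had r3 ⇒ H
  [11] b4 r2: had r0 ⇒ C
  [12] b2 r3: had r1 ⇒ C
  [13] b0 r0: had r3 ⇒ C
  [14] b4 r2: had r2 ⇒ H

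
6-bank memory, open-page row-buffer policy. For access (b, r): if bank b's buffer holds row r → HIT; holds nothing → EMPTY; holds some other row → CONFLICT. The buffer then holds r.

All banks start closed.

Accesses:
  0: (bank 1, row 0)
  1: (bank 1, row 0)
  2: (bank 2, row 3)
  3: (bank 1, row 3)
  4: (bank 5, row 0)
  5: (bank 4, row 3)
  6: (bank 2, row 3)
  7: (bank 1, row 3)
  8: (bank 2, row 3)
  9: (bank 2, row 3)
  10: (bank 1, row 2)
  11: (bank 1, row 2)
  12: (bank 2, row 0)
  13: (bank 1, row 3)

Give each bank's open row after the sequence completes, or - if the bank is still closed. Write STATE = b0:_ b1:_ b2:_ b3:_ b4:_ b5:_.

STATE = b0:- b1:3 b2:0 b3:- b4:3 b5:0

step 0: bank1 None->0 [EMPTY]
step 1: bank1 0->0 [HIT]
step 2: bank2 None->3 [EMPTY]
step 3: bank1 0->3 [CONFLICT]
step 4: bank5 None->0 [EMPTY]
step 5: bank4 None->3 [EMPTY]
step 6: bank2 3->3 [HIT]
step 7: bank1 3->3 [HIT]
step 8: bank2 3->3 [HIT]
step 9: bank2 3->3 [HIT]
step 10: bank1 3->2 [CONFLICT]
step 11: bank1 2->2 [HIT]
step 12: bank2 3->0 [CONFLICT]
step 13: bank1 2->3 [CONFLICT]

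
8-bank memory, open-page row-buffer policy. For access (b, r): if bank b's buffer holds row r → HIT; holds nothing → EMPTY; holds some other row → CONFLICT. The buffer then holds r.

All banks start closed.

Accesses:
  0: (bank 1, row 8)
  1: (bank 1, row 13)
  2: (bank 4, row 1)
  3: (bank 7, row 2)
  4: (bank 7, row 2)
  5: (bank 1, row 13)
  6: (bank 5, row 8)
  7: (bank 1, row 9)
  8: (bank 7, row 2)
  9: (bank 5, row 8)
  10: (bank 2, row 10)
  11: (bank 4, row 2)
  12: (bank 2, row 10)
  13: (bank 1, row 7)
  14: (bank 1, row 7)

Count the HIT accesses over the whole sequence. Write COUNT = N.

  [0] b1 r8: no row ⇒ E
  [1] b1 r13: had r8 ⇒ C
  [2] b4 r1: no row ⇒ E
  [3] b7 r2: no row ⇒ E
  [4] b7 r2: had r2 ⇒ H
  [5] b1 r13: had r13 ⇒ H
  [6] b5 r8: no row ⇒ E
  [7] b1 r9: had r13 ⇒ C
  [8] b7 r2: had r2 ⇒ H
  [9] b5 r8: had r8 ⇒ H
  [10] b2 r10: no row ⇒ E
  [11] b4 r2: had r1 ⇒ C
  [12] b2 r10: had r10 ⇒ H
  [13] b1 r7: had r9 ⇒ C
  [14] b1 r7: had r7 ⇒ H

COUNT = 6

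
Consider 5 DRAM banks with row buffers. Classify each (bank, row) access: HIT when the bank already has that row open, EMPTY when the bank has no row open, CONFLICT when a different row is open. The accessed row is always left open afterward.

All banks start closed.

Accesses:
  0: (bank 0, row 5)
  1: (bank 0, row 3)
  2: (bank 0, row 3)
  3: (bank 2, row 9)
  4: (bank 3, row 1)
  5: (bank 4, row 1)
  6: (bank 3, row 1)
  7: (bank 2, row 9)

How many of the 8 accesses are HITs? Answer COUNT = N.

COUNT = 3

0: bank 0 row 5 — prev None → EMPTY
1: bank 0 row 3 — prev 5 → CONFLICT
2: bank 0 row 3 — prev 3 → HIT
3: bank 2 row 9 — prev None → EMPTY
4: bank 3 row 1 — prev None → EMPTY
5: bank 4 row 1 — prev None → EMPTY
6: bank 3 row 1 — prev 1 → HIT
7: bank 2 row 9 — prev 9 → HIT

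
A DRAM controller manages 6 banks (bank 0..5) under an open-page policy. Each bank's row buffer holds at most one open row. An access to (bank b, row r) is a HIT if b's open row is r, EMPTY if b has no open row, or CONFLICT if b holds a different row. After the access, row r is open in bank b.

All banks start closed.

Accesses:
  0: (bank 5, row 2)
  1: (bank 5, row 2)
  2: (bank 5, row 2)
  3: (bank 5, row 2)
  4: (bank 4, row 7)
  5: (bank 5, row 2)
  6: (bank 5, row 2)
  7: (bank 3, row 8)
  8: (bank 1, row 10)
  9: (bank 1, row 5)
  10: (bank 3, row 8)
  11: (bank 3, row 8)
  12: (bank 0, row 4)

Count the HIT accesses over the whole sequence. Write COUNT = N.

0: bank 5 row 2 — prev None → EMPTY
1: bank 5 row 2 — prev 2 → HIT
2: bank 5 row 2 — prev 2 → HIT
3: bank 5 row 2 — prev 2 → HIT
4: bank 4 row 7 — prev None → EMPTY
5: bank 5 row 2 — prev 2 → HIT
6: bank 5 row 2 — prev 2 → HIT
7: bank 3 row 8 — prev None → EMPTY
8: bank 1 row 10 — prev None → EMPTY
9: bank 1 row 5 — prev 10 → CONFLICT
10: bank 3 row 8 — prev 8 → HIT
11: bank 3 row 8 — prev 8 → HIT
12: bank 0 row 4 — prev None → EMPTY

COUNT = 7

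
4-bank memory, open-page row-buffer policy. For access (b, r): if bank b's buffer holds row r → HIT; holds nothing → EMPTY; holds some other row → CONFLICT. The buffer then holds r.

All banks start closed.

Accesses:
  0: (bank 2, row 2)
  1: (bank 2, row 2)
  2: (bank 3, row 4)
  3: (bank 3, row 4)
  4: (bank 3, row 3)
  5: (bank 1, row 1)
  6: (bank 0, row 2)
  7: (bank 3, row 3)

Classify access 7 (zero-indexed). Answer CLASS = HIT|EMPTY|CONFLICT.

#0 (2,2) E
#1 (2,2) H  (was 2)
#2 (3,4) E
#3 (3,4) H  (was 4)
#4 (3,3) C  (was 4)
#5 (1,1) E
#6 (0,2) E
#7 (3,3) H  (was 3)

CLASS = HIT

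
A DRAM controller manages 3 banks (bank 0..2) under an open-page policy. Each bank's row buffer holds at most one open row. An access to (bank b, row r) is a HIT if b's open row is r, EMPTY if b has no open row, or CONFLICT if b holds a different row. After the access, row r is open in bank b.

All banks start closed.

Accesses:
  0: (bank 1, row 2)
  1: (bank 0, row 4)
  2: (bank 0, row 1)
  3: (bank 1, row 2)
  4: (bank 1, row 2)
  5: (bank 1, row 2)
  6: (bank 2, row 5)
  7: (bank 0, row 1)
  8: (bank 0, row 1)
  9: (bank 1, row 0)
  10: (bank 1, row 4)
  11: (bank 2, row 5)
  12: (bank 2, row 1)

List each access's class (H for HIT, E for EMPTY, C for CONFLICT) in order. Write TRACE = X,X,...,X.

step 0: bank1 None->2 [EMPTY]
step 1: bank0 None->4 [EMPTY]
step 2: bank0 4->1 [CONFLICT]
step 3: bank1 2->2 [HIT]
step 4: bank1 2->2 [HIT]
step 5: bank1 2->2 [HIT]
step 6: bank2 None->5 [EMPTY]
step 7: bank0 1->1 [HIT]
step 8: bank0 1->1 [HIT]
step 9: bank1 2->0 [CONFLICT]
step 10: bank1 0->4 [CONFLICT]
step 11: bank2 5->5 [HIT]
step 12: bank2 5->1 [CONFLICT]

TRACE = E,E,C,H,H,H,E,H,H,C,C,H,C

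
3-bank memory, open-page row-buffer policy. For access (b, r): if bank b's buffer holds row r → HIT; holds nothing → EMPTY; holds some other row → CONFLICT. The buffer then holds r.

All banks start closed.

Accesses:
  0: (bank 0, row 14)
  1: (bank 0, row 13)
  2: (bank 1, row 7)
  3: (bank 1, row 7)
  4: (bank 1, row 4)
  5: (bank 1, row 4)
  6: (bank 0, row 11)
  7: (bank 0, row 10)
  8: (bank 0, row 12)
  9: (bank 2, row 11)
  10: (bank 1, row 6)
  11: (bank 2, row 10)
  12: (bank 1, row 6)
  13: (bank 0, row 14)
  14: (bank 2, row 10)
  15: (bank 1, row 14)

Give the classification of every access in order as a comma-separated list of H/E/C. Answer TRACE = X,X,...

0: bank 0 row 14 — prev None → EMPTY
1: bank 0 row 13 — prev 14 → CONFLICT
2: bank 1 row 7 — prev None → EMPTY
3: bank 1 row 7 — prev 7 → HIT
4: bank 1 row 4 — prev 7 → CONFLICT
5: bank 1 row 4 — prev 4 → HIT
6: bank 0 row 11 — prev 13 → CONFLICT
7: bank 0 row 10 — prev 11 → CONFLICT
8: bank 0 row 12 — prev 10 → CONFLICT
9: bank 2 row 11 — prev None → EMPTY
10: bank 1 row 6 — prev 4 → CONFLICT
11: bank 2 row 10 — prev 11 → CONFLICT
12: bank 1 row 6 — prev 6 → HIT
13: bank 0 row 14 — prev 12 → CONFLICT
14: bank 2 row 10 — prev 10 → HIT
15: bank 1 row 14 — prev 6 → CONFLICT

TRACE = E,C,E,H,C,H,C,C,C,E,C,C,H,C,H,C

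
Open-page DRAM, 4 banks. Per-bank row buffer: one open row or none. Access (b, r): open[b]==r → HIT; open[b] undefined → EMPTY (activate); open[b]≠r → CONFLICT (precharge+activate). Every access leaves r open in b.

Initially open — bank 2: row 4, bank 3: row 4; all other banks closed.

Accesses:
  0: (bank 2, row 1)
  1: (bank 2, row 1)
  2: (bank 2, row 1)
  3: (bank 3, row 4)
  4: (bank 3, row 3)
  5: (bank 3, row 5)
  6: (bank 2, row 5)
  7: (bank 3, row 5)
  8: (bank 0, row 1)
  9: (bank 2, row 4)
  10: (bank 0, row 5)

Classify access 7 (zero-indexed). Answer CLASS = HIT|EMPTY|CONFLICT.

CLASS = HIT

  [0] b2 r1: had r4 ⇒ C
  [1] b2 r1: had r1 ⇒ H
  [2] b2 r1: had r1 ⇒ H
  [3] b3 r4: had r4 ⇒ H
  [4] b3 r3: had r4 ⇒ C
  [5] b3 r5: had r3 ⇒ C
  [6] b2 r5: had r1 ⇒ C
  [7] b3 r5: had r5 ⇒ H
  [8] b0 r1: no row ⇒ E
  [9] b2 r4: had r5 ⇒ C
  [10] b0 r5: had r1 ⇒ C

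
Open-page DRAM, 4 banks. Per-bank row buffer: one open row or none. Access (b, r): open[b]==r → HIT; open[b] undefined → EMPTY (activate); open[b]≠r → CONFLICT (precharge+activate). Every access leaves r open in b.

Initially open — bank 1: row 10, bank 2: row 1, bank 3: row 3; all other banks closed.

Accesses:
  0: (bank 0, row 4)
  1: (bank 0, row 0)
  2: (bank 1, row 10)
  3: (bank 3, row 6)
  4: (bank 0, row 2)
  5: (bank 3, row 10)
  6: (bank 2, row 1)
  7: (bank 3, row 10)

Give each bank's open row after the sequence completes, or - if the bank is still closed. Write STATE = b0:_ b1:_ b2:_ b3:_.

STATE = b0:2 b1:10 b2:1 b3:10

step 0: bank0 None->4 [EMPTY]
step 1: bank0 4->0 [CONFLICT]
step 2: bank1 10->10 [HIT]
step 3: bank3 3->6 [CONFLICT]
step 4: bank0 0->2 [CONFLICT]
step 5: bank3 6->10 [CONFLICT]
step 6: bank2 1->1 [HIT]
step 7: bank3 10->10 [HIT]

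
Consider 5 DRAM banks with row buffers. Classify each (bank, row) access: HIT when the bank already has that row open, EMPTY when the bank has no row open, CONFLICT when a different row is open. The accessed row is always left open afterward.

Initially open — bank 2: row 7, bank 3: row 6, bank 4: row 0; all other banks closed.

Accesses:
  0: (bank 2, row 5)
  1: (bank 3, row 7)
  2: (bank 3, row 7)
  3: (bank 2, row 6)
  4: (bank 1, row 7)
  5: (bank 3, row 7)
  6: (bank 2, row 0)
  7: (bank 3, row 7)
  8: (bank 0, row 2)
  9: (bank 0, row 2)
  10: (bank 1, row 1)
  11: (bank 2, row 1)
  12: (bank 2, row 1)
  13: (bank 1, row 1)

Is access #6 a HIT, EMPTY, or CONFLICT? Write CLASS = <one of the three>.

CLASS = CONFLICT

step 0: bank2 7->5 [CONFLICT]
step 1: bank3 6->7 [CONFLICT]
step 2: bank3 7->7 [HIT]
step 3: bank2 5->6 [CONFLICT]
step 4: bank1 None->7 [EMPTY]
step 5: bank3 7->7 [HIT]
step 6: bank2 6->0 [CONFLICT]
step 7: bank3 7->7 [HIT]
step 8: bank0 None->2 [EMPTY]
step 9: bank0 2->2 [HIT]
step 10: bank1 7->1 [CONFLICT]
step 11: bank2 0->1 [CONFLICT]
step 12: bank2 1->1 [HIT]
step 13: bank1 1->1 [HIT]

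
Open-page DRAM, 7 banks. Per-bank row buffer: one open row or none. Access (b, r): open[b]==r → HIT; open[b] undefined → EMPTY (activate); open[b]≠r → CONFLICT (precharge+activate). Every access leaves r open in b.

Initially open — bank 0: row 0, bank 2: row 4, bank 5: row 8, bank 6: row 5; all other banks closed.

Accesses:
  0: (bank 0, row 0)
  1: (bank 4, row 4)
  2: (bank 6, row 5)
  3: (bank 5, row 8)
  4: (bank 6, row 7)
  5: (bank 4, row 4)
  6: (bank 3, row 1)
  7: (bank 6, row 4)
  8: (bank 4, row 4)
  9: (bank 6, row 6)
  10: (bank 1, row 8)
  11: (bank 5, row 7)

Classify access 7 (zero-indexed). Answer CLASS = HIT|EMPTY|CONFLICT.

CLASS = CONFLICT

step 0: bank0 0->0 [HIT]
step 1: bank4 None->4 [EMPTY]
step 2: bank6 5->5 [HIT]
step 3: bank5 8->8 [HIT]
step 4: bank6 5->7 [CONFLICT]
step 5: bank4 4->4 [HIT]
step 6: bank3 None->1 [EMPTY]
step 7: bank6 7->4 [CONFLICT]
step 8: bank4 4->4 [HIT]
step 9: bank6 4->6 [CONFLICT]
step 10: bank1 None->8 [EMPTY]
step 11: bank5 8->7 [CONFLICT]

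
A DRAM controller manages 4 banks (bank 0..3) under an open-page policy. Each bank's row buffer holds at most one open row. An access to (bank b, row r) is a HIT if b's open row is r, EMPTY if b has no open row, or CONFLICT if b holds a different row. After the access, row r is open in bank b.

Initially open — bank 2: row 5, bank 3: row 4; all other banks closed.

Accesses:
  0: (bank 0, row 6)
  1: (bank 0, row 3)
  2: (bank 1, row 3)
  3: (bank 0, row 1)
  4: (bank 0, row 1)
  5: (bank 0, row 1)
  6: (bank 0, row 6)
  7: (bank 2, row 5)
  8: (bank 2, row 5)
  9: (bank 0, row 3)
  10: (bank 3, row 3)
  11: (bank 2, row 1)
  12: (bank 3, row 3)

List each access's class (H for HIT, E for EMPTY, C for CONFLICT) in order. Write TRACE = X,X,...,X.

TRACE = E,C,E,C,H,H,C,H,H,C,C,C,H

0: bank 0 row 6 — prev None → EMPTY
1: bank 0 row 3 — prev 6 → CONFLICT
2: bank 1 row 3 — prev None → EMPTY
3: bank 0 row 1 — prev 3 → CONFLICT
4: bank 0 row 1 — prev 1 → HIT
5: bank 0 row 1 — prev 1 → HIT
6: bank 0 row 6 — prev 1 → CONFLICT
7: bank 2 row 5 — prev 5 → HIT
8: bank 2 row 5 — prev 5 → HIT
9: bank 0 row 3 — prev 6 → CONFLICT
10: bank 3 row 3 — prev 4 → CONFLICT
11: bank 2 row 1 — prev 5 → CONFLICT
12: bank 3 row 3 — prev 3 → HIT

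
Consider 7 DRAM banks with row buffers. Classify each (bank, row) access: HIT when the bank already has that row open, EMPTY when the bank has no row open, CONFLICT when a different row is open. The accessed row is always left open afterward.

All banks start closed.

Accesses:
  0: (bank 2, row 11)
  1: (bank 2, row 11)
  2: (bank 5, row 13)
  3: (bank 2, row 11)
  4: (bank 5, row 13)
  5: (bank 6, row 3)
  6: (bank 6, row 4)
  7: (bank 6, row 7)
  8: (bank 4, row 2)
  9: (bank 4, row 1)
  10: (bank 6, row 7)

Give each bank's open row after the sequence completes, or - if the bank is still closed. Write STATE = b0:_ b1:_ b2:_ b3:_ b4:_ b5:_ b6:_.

STATE = b0:- b1:- b2:11 b3:- b4:1 b5:13 b6:7

0: bank 2 row 11 — prev None → EMPTY
1: bank 2 row 11 — prev 11 → HIT
2: bank 5 row 13 — prev None → EMPTY
3: bank 2 row 11 — prev 11 → HIT
4: bank 5 row 13 — prev 13 → HIT
5: bank 6 row 3 — prev None → EMPTY
6: bank 6 row 4 — prev 3 → CONFLICT
7: bank 6 row 7 — prev 4 → CONFLICT
8: bank 4 row 2 — prev None → EMPTY
9: bank 4 row 1 — prev 2 → CONFLICT
10: bank 6 row 7 — prev 7 → HIT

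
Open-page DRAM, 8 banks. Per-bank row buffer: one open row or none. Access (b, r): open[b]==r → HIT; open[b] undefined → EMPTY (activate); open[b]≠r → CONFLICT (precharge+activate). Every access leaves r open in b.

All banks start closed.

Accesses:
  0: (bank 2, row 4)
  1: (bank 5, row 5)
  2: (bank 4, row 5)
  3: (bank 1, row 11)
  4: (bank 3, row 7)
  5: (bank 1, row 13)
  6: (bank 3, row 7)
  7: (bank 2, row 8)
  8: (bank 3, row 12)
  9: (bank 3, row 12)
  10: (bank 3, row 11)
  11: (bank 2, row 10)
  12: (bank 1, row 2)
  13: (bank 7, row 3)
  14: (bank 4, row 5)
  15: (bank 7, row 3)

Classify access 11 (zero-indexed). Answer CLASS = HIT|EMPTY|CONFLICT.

  [0] b2 r4: no row ⇒ E
  [1] b5 r5: no row ⇒ E
  [2] b4 r5: no row ⇒ E
  [3] b1 r11: no row ⇒ E
  [4] b3 r7: no row ⇒ E
  [5] b1 r13: had r11 ⇒ C
  [6] b3 r7: had r7 ⇒ H
  [7] b2 r8: had r4 ⇒ C
  [8] b3 r12: had r7 ⇒ C
  [9] b3 r12: had r12 ⇒ H
  [10] b3 r11: had r12 ⇒ C
  [11] b2 r10: had r8 ⇒ C
  [12] b1 r2: had r13 ⇒ C
  [13] b7 r3: no row ⇒ E
  [14] b4 r5: had r5 ⇒ H
  [15] b7 r3: had r3 ⇒ H

CLASS = CONFLICT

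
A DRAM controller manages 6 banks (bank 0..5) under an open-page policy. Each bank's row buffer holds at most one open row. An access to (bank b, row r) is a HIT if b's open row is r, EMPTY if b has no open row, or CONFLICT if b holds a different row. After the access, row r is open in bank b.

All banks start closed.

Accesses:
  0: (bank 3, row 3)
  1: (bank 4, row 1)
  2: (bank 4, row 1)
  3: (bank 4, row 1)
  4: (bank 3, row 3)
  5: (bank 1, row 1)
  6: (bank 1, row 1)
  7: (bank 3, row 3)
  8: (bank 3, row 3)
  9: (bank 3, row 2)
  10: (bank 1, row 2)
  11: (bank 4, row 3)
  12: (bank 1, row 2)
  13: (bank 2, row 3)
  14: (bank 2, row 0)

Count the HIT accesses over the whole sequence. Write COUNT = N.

COUNT = 7

  [0] b3 r3: no row ⇒ E
  [1] b4 r1: no row ⇒ E
  [2] b4 r1: had r1 ⇒ H
  [3] b4 r1: had r1 ⇒ H
  [4] b3 r3: had r3 ⇒ H
  [5] b1 r1: no row ⇒ E
  [6] b1 r1: had r1 ⇒ H
  [7] b3 r3: had r3 ⇒ H
  [8] b3 r3: had r3 ⇒ H
  [9] b3 r2: had r3 ⇒ C
  [10] b1 r2: had r1 ⇒ C
  [11] b4 r3: had r1 ⇒ C
  [12] b1 r2: had r2 ⇒ H
  [13] b2 r3: no row ⇒ E
  [14] b2 r0: had r3 ⇒ C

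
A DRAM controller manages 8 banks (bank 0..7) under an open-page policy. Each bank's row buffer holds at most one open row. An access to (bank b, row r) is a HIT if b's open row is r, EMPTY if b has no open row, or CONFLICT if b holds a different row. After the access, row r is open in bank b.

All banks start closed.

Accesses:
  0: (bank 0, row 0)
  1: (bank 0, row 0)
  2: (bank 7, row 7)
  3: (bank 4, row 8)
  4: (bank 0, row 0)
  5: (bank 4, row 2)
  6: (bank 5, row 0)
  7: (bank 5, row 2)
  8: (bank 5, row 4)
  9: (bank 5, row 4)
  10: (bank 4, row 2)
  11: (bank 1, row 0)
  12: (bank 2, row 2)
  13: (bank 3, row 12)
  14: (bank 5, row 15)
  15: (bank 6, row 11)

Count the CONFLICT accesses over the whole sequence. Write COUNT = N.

#0 (0,0) E
#1 (0,0) H  (was 0)
#2 (7,7) E
#3 (4,8) E
#4 (0,0) H  (was 0)
#5 (4,2) C  (was 8)
#6 (5,0) E
#7 (5,2) C  (was 0)
#8 (5,4) C  (was 2)
#9 (5,4) H  (was 4)
#10 (4,2) H  (was 2)
#11 (1,0) E
#12 (2,2) E
#13 (3,12) E
#14 (5,15) C  (was 4)
#15 (6,11) E

COUNT = 4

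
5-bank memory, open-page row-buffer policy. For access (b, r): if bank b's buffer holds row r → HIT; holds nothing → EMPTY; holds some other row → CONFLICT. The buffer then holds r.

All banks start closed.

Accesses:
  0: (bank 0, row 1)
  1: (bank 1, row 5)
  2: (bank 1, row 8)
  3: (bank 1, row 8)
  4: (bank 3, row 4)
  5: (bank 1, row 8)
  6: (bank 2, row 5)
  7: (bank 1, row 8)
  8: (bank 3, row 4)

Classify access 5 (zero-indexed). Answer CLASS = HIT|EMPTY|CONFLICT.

0: bank 0 row 1 — prev None → EMPTY
1: bank 1 row 5 — prev None → EMPTY
2: bank 1 row 8 — prev 5 → CONFLICT
3: bank 1 row 8 — prev 8 → HIT
4: bank 3 row 4 — prev None → EMPTY
5: bank 1 row 8 — prev 8 → HIT
6: bank 2 row 5 — prev None → EMPTY
7: bank 1 row 8 — prev 8 → HIT
8: bank 3 row 4 — prev 4 → HIT

CLASS = HIT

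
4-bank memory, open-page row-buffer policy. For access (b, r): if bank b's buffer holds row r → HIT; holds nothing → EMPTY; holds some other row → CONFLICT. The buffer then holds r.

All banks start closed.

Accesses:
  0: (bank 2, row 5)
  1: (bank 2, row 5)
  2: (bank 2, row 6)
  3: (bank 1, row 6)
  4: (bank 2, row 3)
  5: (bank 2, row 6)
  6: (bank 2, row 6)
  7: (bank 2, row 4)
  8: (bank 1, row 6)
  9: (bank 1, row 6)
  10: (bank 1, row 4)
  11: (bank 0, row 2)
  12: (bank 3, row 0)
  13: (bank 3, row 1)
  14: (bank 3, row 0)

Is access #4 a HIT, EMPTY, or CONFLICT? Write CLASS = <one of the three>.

step 0: bank2 None->5 [EMPTY]
step 1: bank2 5->5 [HIT]
step 2: bank2 5->6 [CONFLICT]
step 3: bank1 None->6 [EMPTY]
step 4: bank2 6->3 [CONFLICT]
step 5: bank2 3->6 [CONFLICT]
step 6: bank2 6->6 [HIT]
step 7: bank2 6->4 [CONFLICT]
step 8: bank1 6->6 [HIT]
step 9: bank1 6->6 [HIT]
step 10: bank1 6->4 [CONFLICT]
step 11: bank0 None->2 [EMPTY]
step 12: bank3 None->0 [EMPTY]
step 13: bank3 0->1 [CONFLICT]
step 14: bank3 1->0 [CONFLICT]

CLASS = CONFLICT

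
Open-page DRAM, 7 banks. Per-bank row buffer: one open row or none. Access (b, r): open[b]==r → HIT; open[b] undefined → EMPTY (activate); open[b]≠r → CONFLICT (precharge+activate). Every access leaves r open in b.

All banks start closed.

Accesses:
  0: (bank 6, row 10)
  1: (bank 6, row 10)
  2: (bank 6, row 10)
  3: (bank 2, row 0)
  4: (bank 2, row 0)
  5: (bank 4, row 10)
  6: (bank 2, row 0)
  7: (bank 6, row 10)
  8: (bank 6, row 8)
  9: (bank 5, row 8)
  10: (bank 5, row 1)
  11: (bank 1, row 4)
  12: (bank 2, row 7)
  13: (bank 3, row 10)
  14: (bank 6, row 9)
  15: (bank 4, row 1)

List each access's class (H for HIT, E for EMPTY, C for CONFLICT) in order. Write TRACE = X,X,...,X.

0: bank 6 row 10 — prev None → EMPTY
1: bank 6 row 10 — prev 10 → HIT
2: bank 6 row 10 — prev 10 → HIT
3: bank 2 row 0 — prev None → EMPTY
4: bank 2 row 0 — prev 0 → HIT
5: bank 4 row 10 — prev None → EMPTY
6: bank 2 row 0 — prev 0 → HIT
7: bank 6 row 10 — prev 10 → HIT
8: bank 6 row 8 — prev 10 → CONFLICT
9: bank 5 row 8 — prev None → EMPTY
10: bank 5 row 1 — prev 8 → CONFLICT
11: bank 1 row 4 — prev None → EMPTY
12: bank 2 row 7 — prev 0 → CONFLICT
13: bank 3 row 10 — prev None → EMPTY
14: bank 6 row 9 — prev 8 → CONFLICT
15: bank 4 row 1 — prev 10 → CONFLICT

TRACE = E,H,H,E,H,E,H,H,C,E,C,E,C,E,C,C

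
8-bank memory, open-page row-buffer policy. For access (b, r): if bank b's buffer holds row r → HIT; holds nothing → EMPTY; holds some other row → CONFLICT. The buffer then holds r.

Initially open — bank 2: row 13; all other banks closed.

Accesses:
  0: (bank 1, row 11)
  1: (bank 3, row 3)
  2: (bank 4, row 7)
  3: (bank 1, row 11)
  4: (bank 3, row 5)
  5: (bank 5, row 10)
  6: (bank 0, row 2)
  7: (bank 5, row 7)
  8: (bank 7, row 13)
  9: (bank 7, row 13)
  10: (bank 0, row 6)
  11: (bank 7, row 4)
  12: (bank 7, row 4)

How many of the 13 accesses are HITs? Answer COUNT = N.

step 0: bank1 None->11 [EMPTY]
step 1: bank3 None->3 [EMPTY]
step 2: bank4 None->7 [EMPTY]
step 3: bank1 11->11 [HIT]
step 4: bank3 3->5 [CONFLICT]
step 5: bank5 None->10 [EMPTY]
step 6: bank0 None->2 [EMPTY]
step 7: bank5 10->7 [CONFLICT]
step 8: bank7 None->13 [EMPTY]
step 9: bank7 13->13 [HIT]
step 10: bank0 2->6 [CONFLICT]
step 11: bank7 13->4 [CONFLICT]
step 12: bank7 4->4 [HIT]

COUNT = 3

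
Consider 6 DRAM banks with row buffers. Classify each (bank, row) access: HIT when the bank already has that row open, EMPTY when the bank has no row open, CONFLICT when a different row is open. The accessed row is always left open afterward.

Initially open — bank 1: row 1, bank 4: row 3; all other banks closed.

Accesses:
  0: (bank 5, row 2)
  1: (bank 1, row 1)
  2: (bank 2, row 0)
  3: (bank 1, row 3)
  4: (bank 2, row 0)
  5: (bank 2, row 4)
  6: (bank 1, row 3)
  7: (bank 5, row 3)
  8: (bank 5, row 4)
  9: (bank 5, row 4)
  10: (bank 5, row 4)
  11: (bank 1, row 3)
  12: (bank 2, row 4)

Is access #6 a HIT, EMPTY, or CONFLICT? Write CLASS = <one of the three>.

CLASS = HIT

  [0] b5 r2: no row ⇒ E
  [1] b1 r1: had r1 ⇒ H
  [2] b2 r0: no row ⇒ E
  [3] b1 r3: had r1 ⇒ C
  [4] b2 r0: had r0 ⇒ H
  [5] b2 r4: had r0 ⇒ C
  [6] b1 r3: had r3 ⇒ H
  [7] b5 r3: had r2 ⇒ C
  [8] b5 r4: had r3 ⇒ C
  [9] b5 r4: had r4 ⇒ H
  [10] b5 r4: had r4 ⇒ H
  [11] b1 r3: had r3 ⇒ H
  [12] b2 r4: had r4 ⇒ H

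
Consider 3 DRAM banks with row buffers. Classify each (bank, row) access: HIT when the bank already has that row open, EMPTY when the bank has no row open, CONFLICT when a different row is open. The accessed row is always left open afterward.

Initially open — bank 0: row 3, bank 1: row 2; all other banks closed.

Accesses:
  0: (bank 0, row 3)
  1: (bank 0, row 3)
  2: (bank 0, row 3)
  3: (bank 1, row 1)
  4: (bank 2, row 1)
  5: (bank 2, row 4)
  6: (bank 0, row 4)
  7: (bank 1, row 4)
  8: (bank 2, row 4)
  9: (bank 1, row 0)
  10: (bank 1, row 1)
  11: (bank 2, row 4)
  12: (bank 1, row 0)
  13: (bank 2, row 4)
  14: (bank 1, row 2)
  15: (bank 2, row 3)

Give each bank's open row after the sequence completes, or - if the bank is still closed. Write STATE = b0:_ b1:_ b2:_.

STATE = b0:4 b1:2 b2:3

#0 (0,3) H  (was 3)
#1 (0,3) H  (was 3)
#2 (0,3) H  (was 3)
#3 (1,1) C  (was 2)
#4 (2,1) E
#5 (2,4) C  (was 1)
#6 (0,4) C  (was 3)
#7 (1,4) C  (was 1)
#8 (2,4) H  (was 4)
#9 (1,0) C  (was 4)
#10 (1,1) C  (was 0)
#11 (2,4) H  (was 4)
#12 (1,0) C  (was 1)
#13 (2,4) H  (was 4)
#14 (1,2) C  (was 0)
#15 (2,3) C  (was 4)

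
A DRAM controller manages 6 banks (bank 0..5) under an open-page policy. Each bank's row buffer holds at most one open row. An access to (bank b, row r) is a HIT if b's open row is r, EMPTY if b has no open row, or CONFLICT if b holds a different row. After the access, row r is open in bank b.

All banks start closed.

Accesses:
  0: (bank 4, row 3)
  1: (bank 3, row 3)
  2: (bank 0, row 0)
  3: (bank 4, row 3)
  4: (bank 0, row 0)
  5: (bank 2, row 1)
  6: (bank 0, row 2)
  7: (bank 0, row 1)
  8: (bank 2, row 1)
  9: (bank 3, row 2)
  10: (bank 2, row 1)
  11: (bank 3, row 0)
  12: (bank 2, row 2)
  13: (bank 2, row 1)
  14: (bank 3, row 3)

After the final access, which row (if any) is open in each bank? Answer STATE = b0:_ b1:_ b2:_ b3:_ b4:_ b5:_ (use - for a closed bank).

  [0] b4 r3: no row ⇒ E
  [1] b3 r3: no row ⇒ E
  [2] b0 r0: no row ⇒ E
  [3] b4 r3: had r3 ⇒ H
  [4] b0 r0: had r0 ⇒ H
  [5] b2 r1: no row ⇒ E
  [6] b0 r2: had r0 ⇒ C
  [7] b0 r1: had r2 ⇒ C
  [8] b2 r1: had r1 ⇒ H
  [9] b3 r2: had r3 ⇒ C
  [10] b2 r1: had r1 ⇒ H
  [11] b3 r0: had r2 ⇒ C
  [12] b2 r2: had r1 ⇒ C
  [13] b2 r1: had r2 ⇒ C
  [14] b3 r3: had r0 ⇒ C

STATE = b0:1 b1:- b2:1 b3:3 b4:3 b5:-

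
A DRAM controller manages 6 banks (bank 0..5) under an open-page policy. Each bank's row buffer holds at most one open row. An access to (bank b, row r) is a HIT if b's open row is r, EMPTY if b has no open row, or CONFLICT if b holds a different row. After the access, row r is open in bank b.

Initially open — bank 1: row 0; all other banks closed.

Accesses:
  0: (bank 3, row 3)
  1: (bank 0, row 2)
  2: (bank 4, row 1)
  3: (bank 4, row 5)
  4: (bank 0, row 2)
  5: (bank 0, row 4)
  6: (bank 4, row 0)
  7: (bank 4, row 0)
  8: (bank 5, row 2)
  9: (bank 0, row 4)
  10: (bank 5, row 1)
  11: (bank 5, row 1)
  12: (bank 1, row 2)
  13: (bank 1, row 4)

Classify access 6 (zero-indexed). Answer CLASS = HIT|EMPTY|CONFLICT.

step 0: bank3 None->3 [EMPTY]
step 1: bank0 None->2 [EMPTY]
step 2: bank4 None->1 [EMPTY]
step 3: bank4 1->5 [CONFLICT]
step 4: bank0 2->2 [HIT]
step 5: bank0 2->4 [CONFLICT]
step 6: bank4 5->0 [CONFLICT]
step 7: bank4 0->0 [HIT]
step 8: bank5 None->2 [EMPTY]
step 9: bank0 4->4 [HIT]
step 10: bank5 2->1 [CONFLICT]
step 11: bank5 1->1 [HIT]
step 12: bank1 0->2 [CONFLICT]
step 13: bank1 2->4 [CONFLICT]

CLASS = CONFLICT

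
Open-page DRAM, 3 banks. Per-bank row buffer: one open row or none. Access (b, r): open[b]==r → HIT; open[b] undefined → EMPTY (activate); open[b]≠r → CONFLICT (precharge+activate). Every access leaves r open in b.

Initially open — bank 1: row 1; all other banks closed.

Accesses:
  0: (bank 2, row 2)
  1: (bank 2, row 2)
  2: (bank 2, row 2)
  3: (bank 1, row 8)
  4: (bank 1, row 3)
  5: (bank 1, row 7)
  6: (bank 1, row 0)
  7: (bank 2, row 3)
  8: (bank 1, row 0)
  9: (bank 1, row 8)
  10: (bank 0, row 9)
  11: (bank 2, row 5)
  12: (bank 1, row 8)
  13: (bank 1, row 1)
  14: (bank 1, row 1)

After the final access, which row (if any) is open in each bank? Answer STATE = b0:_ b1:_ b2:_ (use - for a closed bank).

STATE = b0:9 b1:1 b2:5

#0 (2,2) E
#1 (2,2) H  (was 2)
#2 (2,2) H  (was 2)
#3 (1,8) C  (was 1)
#4 (1,3) C  (was 8)
#5 (1,7) C  (was 3)
#6 (1,0) C  (was 7)
#7 (2,3) C  (was 2)
#8 (1,0) H  (was 0)
#9 (1,8) C  (was 0)
#10 (0,9) E
#11 (2,5) C  (was 3)
#12 (1,8) H  (was 8)
#13 (1,1) C  (was 8)
#14 (1,1) H  (was 1)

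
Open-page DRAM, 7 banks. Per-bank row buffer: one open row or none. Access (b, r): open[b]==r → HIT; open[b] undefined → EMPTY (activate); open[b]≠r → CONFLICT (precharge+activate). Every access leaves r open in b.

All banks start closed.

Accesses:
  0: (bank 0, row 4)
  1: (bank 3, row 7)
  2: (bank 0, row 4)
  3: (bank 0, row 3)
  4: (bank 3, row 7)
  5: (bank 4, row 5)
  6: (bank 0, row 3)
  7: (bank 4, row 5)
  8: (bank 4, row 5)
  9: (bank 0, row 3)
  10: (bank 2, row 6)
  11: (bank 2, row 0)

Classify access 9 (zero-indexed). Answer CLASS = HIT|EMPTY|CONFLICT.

#0 (0,4) E
#1 (3,7) E
#2 (0,4) H  (was 4)
#3 (0,3) C  (was 4)
#4 (3,7) H  (was 7)
#5 (4,5) E
#6 (0,3) H  (was 3)
#7 (4,5) H  (was 5)
#8 (4,5) H  (was 5)
#9 (0,3) H  (was 3)
#10 (2,6) E
#11 (2,0) C  (was 6)

CLASS = HIT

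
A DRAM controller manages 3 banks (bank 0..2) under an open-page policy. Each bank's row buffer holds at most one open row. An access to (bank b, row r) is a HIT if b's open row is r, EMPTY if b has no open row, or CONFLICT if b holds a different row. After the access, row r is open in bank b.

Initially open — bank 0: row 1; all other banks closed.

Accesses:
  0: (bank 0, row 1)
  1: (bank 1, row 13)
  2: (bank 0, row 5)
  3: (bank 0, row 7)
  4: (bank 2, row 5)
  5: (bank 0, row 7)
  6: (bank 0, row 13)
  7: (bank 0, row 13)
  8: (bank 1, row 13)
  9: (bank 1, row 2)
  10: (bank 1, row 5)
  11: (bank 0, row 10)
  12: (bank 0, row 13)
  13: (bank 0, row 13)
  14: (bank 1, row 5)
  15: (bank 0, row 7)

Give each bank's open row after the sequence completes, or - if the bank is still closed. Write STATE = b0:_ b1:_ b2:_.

0: bank 0 row 1 — prev 1 → HIT
1: bank 1 row 13 — prev None → EMPTY
2: bank 0 row 5 — prev 1 → CONFLICT
3: bank 0 row 7 — prev 5 → CONFLICT
4: bank 2 row 5 — prev None → EMPTY
5: bank 0 row 7 — prev 7 → HIT
6: bank 0 row 13 — prev 7 → CONFLICT
7: bank 0 row 13 — prev 13 → HIT
8: bank 1 row 13 — prev 13 → HIT
9: bank 1 row 2 — prev 13 → CONFLICT
10: bank 1 row 5 — prev 2 → CONFLICT
11: bank 0 row 10 — prev 13 → CONFLICT
12: bank 0 row 13 — prev 10 → CONFLICT
13: bank 0 row 13 — prev 13 → HIT
14: bank 1 row 5 — prev 5 → HIT
15: bank 0 row 7 — prev 13 → CONFLICT

STATE = b0:7 b1:5 b2:5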